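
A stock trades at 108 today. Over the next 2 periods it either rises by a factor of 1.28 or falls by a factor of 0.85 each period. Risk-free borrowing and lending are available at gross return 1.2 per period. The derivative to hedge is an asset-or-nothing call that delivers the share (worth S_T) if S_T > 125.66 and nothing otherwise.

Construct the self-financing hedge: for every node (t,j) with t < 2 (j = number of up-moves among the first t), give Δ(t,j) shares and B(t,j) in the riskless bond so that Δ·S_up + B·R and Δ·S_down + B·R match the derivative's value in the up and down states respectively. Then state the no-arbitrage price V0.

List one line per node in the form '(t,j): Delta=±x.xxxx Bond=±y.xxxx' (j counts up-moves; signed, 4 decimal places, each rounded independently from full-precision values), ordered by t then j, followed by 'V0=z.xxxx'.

The replicating-portfolio and risk-neutral prices coincide; use p* = (1.2−0.85)/(1.28−0.85) = 0.8140 for the latter.
At expiry t=2: V(2,0)=0.0000, V(2,1)=0.0000, V(2,2)=176.9472
  t=1,j=0: stock 91.8000 → up 117.5040 (V=0.0000), down 78.0300 (V=0.0000). Price 0.0000; hedge Δ=0.0000, bond B=0.0000.
  t=1,j=1: stock 138.2400 → up 176.9472 (V=176.9472), down 117.5040 (V=0.0000). Price 120.0223; hedge Δ=2.9767, bond B=-291.4828.
  t=0,j=0: stock 108.0000 → up 138.2400 (V=120.0223), down 91.8000 (V=0.0000). Price 81.4105; hedge Δ=2.5845, bond B=-197.7112.
Each (Δ,B) replicates both successor values, so the strategy is self-financing and V0 is arbitrage-free.

(0,0): Delta=2.5845 Bond=-197.7112
(1,0): Delta=0.0000 Bond=0.0000
(1,1): Delta=2.9767 Bond=-291.4828
V0=81.4105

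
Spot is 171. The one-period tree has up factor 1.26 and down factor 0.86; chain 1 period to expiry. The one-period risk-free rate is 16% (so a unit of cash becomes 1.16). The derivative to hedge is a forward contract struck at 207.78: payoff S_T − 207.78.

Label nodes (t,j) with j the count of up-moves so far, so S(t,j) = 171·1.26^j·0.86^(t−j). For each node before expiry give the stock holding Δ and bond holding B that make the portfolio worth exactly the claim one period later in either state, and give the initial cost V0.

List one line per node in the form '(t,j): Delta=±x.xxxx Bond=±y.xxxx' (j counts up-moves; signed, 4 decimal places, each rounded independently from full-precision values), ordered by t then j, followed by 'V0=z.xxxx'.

The replicating-portfolio and risk-neutral prices coincide; use p* = (1.16−0.86)/(1.26−0.86) = 0.7500 for the latter.
At expiry t=1: V(1,0)=-60.7200, V(1,1)=7.6800
  t=0,j=0: stock 171.0000 → up 215.4600 (V=7.6800), down 147.0600 (V=-60.7200). Price -8.1207; hedge Δ=1.0000, bond B=-179.1207.
Each (Δ,B) replicates both successor values, so the strategy is self-financing and V0 is arbitrage-free.

(0,0): Delta=1.0000 Bond=-179.1207
V0=-8.1207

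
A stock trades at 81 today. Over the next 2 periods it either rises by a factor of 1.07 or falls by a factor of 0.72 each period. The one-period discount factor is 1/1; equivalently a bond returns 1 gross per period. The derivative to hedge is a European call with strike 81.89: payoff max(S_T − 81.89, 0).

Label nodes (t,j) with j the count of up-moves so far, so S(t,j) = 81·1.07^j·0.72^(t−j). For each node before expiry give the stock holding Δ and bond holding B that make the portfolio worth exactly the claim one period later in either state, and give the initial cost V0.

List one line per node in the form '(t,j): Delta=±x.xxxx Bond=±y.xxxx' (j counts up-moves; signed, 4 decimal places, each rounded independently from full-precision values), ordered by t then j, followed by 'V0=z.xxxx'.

The replicating-portfolio and risk-neutral prices coincide; use p* = (1−0.72)/(1.07−0.72) = 0.8000 for the latter.
Payoff layer (t=2): V(2,0)=0.0000, V(2,1)=0.0000, V(2,2)=10.8469
Node (1,0) S=58.3200: V=(p*·0.0000+(1−p*)·0.0000)/1=0.0000; Δ=(0.0000−0.0000)/(62.4024−41.9904)=0.0000; B=V−Δ·S=0.0000
Node (1,1) S=86.6700: V=(p*·10.8469+(1−p*)·0.0000)/1=8.6775; Δ=(10.8469−0.0000)/(92.7369−62.4024)=0.3576; B=V−Δ·S=-22.3136
Node (0,0) S=81.0000: V=(p*·8.6775+(1−p*)·0.0000)/1=6.9420; Δ=(8.6775−0.0000)/(86.6700−58.3200)=0.3061; B=V−Δ·S=-17.8509
The time-0 hedge costs 6.9420, which is the no-arbitrage price.

(0,0): Delta=0.3061 Bond=-17.8509
(1,0): Delta=0.0000 Bond=0.0000
(1,1): Delta=0.3576 Bond=-22.3136
V0=6.9420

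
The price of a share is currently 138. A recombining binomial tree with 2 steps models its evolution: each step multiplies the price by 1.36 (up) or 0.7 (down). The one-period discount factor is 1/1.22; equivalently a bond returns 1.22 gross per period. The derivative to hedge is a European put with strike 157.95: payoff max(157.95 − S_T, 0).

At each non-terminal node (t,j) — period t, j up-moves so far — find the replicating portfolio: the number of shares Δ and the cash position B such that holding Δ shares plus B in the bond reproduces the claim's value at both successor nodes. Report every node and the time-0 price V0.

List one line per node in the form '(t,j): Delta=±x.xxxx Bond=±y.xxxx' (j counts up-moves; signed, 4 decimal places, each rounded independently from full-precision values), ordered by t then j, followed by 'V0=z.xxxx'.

(0,0): Delta=-0.3101 Bond=51.4967
(1,0): Delta=-1.0000 Bond=129.4672
(1,1): Delta=-0.2145 Bond=44.8841
V0=8.6985

Under the risk-neutral measure, an up-move has probability p* = (R−d)/(u−d) = 0.7879 and values discount at R = 1.22.
Terminal payoffs: V(2,0)=90.3300, V(2,1)=26.5740, V(2,2)=0.0000
Node (1,0) S=96.6000: V=(p*·26.5740+(1−p*)·90.3300)/1.22=32.8672; Δ=(26.5740−90.3300)/(131.3760−67.6200)=-1.0000; B=V−Δ·S=129.4672
Node (1,1) S=187.6800: V=(p*·0.0000+(1−p*)·26.5740)/1.22=4.6204; Δ=(0.0000−26.5740)/(255.2448−131.3760)=-0.2145; B=V−Δ·S=44.8841
Node (0,0) S=138.0000: V=(p*·4.6204+(1−p*)·32.8672)/1.22=8.6985; Δ=(4.6204−32.8672)/(187.6800−96.6000)=-0.3101; B=V−Δ·S=51.4967
Each (Δ,B) replicates both successor values, so the strategy is self-financing and V0 is arbitrage-free.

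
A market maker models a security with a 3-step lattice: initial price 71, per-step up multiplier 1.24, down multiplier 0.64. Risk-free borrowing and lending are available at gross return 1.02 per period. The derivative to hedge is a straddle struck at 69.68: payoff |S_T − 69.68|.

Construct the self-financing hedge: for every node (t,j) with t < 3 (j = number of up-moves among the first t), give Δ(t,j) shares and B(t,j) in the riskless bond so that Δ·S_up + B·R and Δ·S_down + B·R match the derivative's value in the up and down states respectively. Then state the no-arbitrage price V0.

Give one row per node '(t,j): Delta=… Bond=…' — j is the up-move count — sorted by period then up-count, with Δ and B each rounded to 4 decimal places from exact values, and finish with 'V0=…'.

No-arbitrage ⇒ martingale measure with p* = (R−d)/(u−d) = 0.6333.
Terminal values V(3,·): V(3,0)=51.0678, V(3,1)=33.6188, V(3,2)=0.1885, V(3,3)=65.6903
  t=2,j=0: stock 29.0816 → up 36.0612 (V=33.6188), down 18.6122 (V=51.0678). Price 39.2321; hedge Δ=-1.0000, bond B=68.3137.
  t=2,j=1: stock 56.3456 → up 69.8685 (V=0.1885), down 36.0612 (V=33.6188). Price 12.2023; hedge Δ=-0.9888, bond B=67.9194.
  t=2,j=2: stock 109.1696 → up 135.3703 (V=65.6903), down 69.8685 (V=0.1885). Price 40.8559; hedge Δ=1.0000, bond B=-68.3137.
  t=1,j=0: stock 45.4400 → up 56.3456 (V=12.2023), down 29.0816 (V=39.2321). Price 21.6796; hedge Δ=-0.9914, bond B=66.7294.
  t=1,j=1: stock 88.0400 → up 109.1696 (V=40.8559), down 56.3456 (V=12.2023). Price 29.7545; hedge Δ=0.5424, bond B=-18.0016.
  t=0,j=0: stock 71.0000 → up 88.0400 (V=29.7545), down 45.4400 (V=21.6796). Price 26.2683; hedge Δ=0.1896, bond B=12.8103.
Each (Δ,B) replicates both successor values, so the strategy is self-financing and V0 is arbitrage-free.

(0,0): Delta=0.1896 Bond=12.8103
(1,0): Delta=-0.9914 Bond=66.7294
(1,1): Delta=0.5424 Bond=-18.0016
(2,0): Delta=-1.0000 Bond=68.3137
(2,1): Delta=-0.9888 Bond=67.9194
(2,2): Delta=1.0000 Bond=-68.3137
V0=26.2683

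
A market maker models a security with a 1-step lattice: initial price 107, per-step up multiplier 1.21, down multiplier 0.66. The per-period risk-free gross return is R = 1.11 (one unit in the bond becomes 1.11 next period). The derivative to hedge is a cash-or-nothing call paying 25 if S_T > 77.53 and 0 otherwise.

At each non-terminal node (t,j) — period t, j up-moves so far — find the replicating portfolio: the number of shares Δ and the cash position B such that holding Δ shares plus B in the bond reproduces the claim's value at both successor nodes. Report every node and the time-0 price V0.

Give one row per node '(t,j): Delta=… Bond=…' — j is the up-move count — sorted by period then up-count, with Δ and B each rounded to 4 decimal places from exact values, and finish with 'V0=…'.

Under the risk-neutral measure, an up-move has probability p* = (R−d)/(u−d) = 0.8182 and values discount at R = 1.11.
Terminal values V(1,·): V(1,0)=0.0000, V(1,1)=25.0000
  t=0,j=0: stock 107.0000 → up 129.4700 (V=25.0000), down 70.6200 (V=0.0000). Price 18.4275; hedge Δ=0.4248, bond B=-27.0270.
Each (Δ,B) replicates both successor values, so the strategy is self-financing and V0 is arbitrage-free.

(0,0): Delta=0.4248 Bond=-27.0270
V0=18.4275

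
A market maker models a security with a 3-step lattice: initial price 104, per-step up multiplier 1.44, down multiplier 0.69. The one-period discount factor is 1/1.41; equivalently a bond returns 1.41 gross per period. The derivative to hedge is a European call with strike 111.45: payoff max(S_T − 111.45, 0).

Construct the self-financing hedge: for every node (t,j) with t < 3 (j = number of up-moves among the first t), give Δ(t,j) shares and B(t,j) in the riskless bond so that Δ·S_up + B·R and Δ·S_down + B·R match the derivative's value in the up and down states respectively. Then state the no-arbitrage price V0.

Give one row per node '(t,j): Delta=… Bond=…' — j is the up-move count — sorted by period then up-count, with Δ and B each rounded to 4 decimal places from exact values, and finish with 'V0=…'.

(0,0): Delta=0.9797 Bond=-37.5823
(1,0): Delta=0.4725 Bond=-16.5932
(1,1): Delta=0.9899 Bond=-54.5076
(2,0): Delta=0.0000 Bond=0.0000
(2,1): Delta=0.4820 Bond=-24.3712
(2,2): Delta=1.0000 Bond=-79.0426
V0=64.3099

Risk-neutral probability p* = (R−d)/(u−d) = (1.41−0.69)/(1.44−0.69) = 0.9600.
Terminal payoffs: V(3,0)=0.0000, V(3,1)=0.0000, V(3,2)=37.3515, V(3,3)=199.0923
  t=2,j=0: stock 49.5144 → up 71.3007 (V=0.0000), down 34.1649 (V=0.0000). Price 0.0000; hedge Δ=0.0000, bond B=0.0000.
  t=2,j=1: stock 103.3344 → up 148.8015 (V=37.3515), down 71.3007 (V=0.0000). Price 25.4308; hedge Δ=0.4820, bond B=-24.3712.
  t=2,j=2: stock 215.6544 → up 310.5423 (V=199.0923), down 148.8015 (V=37.3515). Price 136.6118; hedge Δ=1.0000, bond B=-79.0426.
  t=1,j=0: stock 71.7600 → up 103.3344 (V=25.4308), down 49.5144 (V=0.0000). Price 17.3146; hedge Δ=0.4725, bond B=-16.5932.
  t=1,j=1: stock 149.7600 → up 215.6544 (V=136.6118), down 103.3344 (V=25.4308). Price 93.7338; hedge Δ=0.9899, bond B=-54.5076.
  t=0,j=0: stock 104.0000 → up 149.7600 (V=93.7338), down 71.7600 (V=17.3146). Price 64.3099; hedge Δ=0.9797, bond B=-37.5823.
Each (Δ,B) replicates both successor values, so the strategy is self-financing and V0 is arbitrage-free.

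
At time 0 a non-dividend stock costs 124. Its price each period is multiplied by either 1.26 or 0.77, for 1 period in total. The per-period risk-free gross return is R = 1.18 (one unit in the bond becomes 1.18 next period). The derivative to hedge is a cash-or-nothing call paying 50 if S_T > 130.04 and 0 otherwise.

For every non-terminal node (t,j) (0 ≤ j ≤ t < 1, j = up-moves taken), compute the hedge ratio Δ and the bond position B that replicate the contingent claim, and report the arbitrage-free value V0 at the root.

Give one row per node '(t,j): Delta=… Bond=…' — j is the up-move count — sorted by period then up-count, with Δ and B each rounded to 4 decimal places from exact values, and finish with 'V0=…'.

Risk-neutral probability p* = (R−d)/(u−d) = (1.18−0.77)/(1.26−0.77) = 0.8367.
Terminal values V(1,·): V(1,0)=0.0000, V(1,1)=50.0000
  t=0,j=0: stock 124.0000 → up 156.2400 (V=50.0000), down 95.4800 (V=0.0000). Price 35.4549; hedge Δ=0.8229, bond B=-66.5860.
The time-0 hedge costs 35.4549, which is the no-arbitrage price.

(0,0): Delta=0.8229 Bond=-66.5860
V0=35.4549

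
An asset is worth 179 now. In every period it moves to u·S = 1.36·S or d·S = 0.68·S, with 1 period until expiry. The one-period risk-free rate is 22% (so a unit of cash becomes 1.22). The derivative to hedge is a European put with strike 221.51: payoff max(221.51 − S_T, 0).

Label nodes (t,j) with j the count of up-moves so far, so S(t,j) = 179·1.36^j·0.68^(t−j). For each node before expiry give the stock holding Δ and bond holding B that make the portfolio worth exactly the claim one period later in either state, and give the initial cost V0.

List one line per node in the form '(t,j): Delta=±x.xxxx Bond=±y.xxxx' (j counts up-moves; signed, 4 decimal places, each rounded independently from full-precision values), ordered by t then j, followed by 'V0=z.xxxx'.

Risk-neutral probability p* = (R−d)/(u−d) = (1.22−0.68)/(1.36−0.68) = 0.7941.
Terminal payoffs: V(1,0)=99.7900, V(1,1)=0.0000
(0,0): S=179.0000. Δ = (V_up−V_dn)/(S_up−S_dn) = (0.0000−99.7900)/(243.4400−121.7200) = -0.8198. V = [p*·0.0000 + (1−p*)·99.7900]/1.22 = 16.8402. B = V − Δ·S = 163.5902.
Each (Δ,B) replicates both successor values, so the strategy is self-financing and V0 is arbitrage-free.

(0,0): Delta=-0.8198 Bond=163.5902
V0=16.8402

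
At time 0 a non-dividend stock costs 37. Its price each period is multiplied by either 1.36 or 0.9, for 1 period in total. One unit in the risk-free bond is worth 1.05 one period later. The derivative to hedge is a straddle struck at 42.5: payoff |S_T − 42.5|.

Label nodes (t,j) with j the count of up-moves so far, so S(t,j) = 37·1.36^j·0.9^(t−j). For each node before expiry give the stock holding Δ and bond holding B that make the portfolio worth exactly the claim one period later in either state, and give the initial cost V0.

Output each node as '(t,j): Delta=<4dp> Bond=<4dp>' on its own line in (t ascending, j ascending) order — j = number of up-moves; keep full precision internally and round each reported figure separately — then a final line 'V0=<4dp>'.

(0,0): Delta=-0.0811 Bond=11.3333
V0=8.3333

Under the risk-neutral measure, an up-move has probability p* = (R−d)/(u−d) = 0.3261 and values discount at R = 1.05.
Payoff layer (t=1): V(1,0)=9.2000, V(1,1)=7.8200
(0,0): S=37.0000. Δ = (V_up−V_dn)/(S_up−S_dn) = (7.8200−9.2000)/(50.3200−33.3000) = -0.0811. V = [p*·7.8200 + (1−p*)·9.2000]/1.05 = 8.3333. B = V − Δ·S = 11.3333.
Each (Δ,B) replicates both successor values, so the strategy is self-financing and V0 is arbitrage-free.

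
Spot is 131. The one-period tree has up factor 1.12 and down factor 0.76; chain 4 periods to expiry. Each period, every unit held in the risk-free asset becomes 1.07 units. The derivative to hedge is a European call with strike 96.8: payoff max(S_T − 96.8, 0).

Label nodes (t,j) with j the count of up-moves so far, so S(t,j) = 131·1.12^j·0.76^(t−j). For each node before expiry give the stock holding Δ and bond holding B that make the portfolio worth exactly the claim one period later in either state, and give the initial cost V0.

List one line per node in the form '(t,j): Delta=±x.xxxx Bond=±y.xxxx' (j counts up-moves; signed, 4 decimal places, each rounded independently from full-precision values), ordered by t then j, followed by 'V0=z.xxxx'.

(0,0): Delta=0.9626 Bond=-68.5880
(1,0): Delta=0.7784 Bond=-55.0427
(1,1): Delta=0.9828 Bond=-76.3483
(2,0): Delta=0.0000 Bond=0.0000
(2,1): Delta=0.8636 Bond=-68.3950
(2,2): Delta=0.9959 Bond=-83.8374
(3,0): Delta=0.0000 Bond=0.0000
(3,1): Delta=0.0000 Bond=0.0000
(3,2): Delta=0.9581 Bond=-84.9863
(3,3): Delta=1.0000 Bond=-90.4673
V0=57.5183

The replicating-portfolio and risk-neutral prices coincide; use p* = (1.07−0.76)/(1.12−0.76) = 0.8611 for the latter.
Terminal values V(4,·): V(4,0)=0.0000, V(4,1)=0.0000, V(4,2)=0.0000, V(4,3)=43.0746, V(4,4)=109.3310
Node (3,0) S=57.5059: V=(p*·0.0000+(1−p*)·0.0000)/1.07=0.0000; Δ=(0.0000−0.0000)/(64.4066−43.7045)=0.0000; B=V−Δ·S=0.0000
Node (3,1) S=84.7455: V=(p*·0.0000+(1−p*)·0.0000)/1.07=0.0000; Δ=(0.0000−0.0000)/(94.9149−64.4066)=0.0000; B=V−Δ·S=0.0000
Node (3,2) S=124.8881: V=(p*·43.0746+(1−p*)·0.0000)/1.07=34.6655; Δ=(43.0746−0.0000)/(139.8746−94.9149)=0.9581; B=V−Δ·S=-84.9863
Node (3,3) S=184.0456: V=(p*·109.3310+(1−p*)·43.0746)/1.07=93.5783; Δ=(109.3310−43.0746)/(206.1310−139.8746)=1.0000; B=V−Δ·S=-90.4673
Node (2,0) S=75.6656: V=(p*·0.0000+(1−p*)·0.0000)/1.07=0.0000; Δ=(0.0000−0.0000)/(84.7455−57.5059)=0.0000; B=V−Δ·S=0.0000
Node (2,1) S=111.5072: V=(p*·34.6655+(1−p*)·0.0000)/1.07=27.8980; Δ=(34.6655−0.0000)/(124.8881−84.7455)=0.8636; B=V−Δ·S=-68.3950
Node (2,2) S=164.3264: V=(p*·93.5783+(1−p*)·34.6655)/1.07=79.8093; Δ=(93.5783−34.6655)/(184.0456−124.8881)=0.9959; B=V−Δ·S=-83.8374
Node (1,0) S=99.5600: V=(p*·27.8980+(1−p*)·0.0000)/1.07=22.4516; Δ=(27.8980−0.0000)/(111.5072−75.6656)=0.7784; B=V−Δ·S=-55.0427
Node (1,1) S=146.7200: V=(p*·79.8093+(1−p*)·27.8980)/1.07=67.8499; Δ=(79.8093−27.8980)/(164.3264−111.5072)=0.9828; B=V−Δ·S=-76.3483
Node (0,0) S=131.0000: V=(p*·67.8499+(1−p*)·22.4516)/1.07=57.5183; Δ=(67.8499−22.4516)/(146.7200−99.5600)=0.9626; B=V−Δ·S=-68.5880
The time-0 hedge costs 57.5183, which is the no-arbitrage price.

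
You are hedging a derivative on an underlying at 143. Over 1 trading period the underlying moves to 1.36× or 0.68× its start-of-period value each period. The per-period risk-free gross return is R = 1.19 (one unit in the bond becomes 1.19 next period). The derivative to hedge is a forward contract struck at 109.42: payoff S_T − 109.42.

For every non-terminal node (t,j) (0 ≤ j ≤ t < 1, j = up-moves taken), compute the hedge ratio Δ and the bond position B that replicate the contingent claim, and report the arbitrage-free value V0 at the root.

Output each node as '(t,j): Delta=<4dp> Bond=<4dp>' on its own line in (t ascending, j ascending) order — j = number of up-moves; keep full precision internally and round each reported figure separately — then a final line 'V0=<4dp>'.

(0,0): Delta=1.0000 Bond=-91.9496
V0=51.0504

The replicating-portfolio and risk-neutral prices coincide; use p* = (1.19−0.68)/(1.36−0.68) = 0.7500 for the latter.
Payoff layer (t=1): V(1,0)=-12.1800, V(1,1)=85.0600
Node (0,0) S=143.0000: V=(p*·85.0600+(1−p*)·-12.1800)/1.19=51.0504; Δ=(85.0600−-12.1800)/(194.4800−97.2400)=1.0000; B=V−Δ·S=-91.9496
Self-financing check: at every node Δ·S+B equals the discounted successor values.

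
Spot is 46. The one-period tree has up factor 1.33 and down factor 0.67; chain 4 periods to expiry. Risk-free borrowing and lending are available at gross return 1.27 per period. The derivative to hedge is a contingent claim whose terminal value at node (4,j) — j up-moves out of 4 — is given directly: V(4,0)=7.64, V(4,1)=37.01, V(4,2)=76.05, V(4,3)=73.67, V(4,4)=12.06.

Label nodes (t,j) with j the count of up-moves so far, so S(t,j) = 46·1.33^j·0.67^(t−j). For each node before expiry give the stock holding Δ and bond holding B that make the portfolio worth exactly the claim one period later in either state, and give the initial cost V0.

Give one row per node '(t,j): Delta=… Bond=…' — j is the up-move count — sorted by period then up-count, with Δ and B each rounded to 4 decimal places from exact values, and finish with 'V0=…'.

The replicating-portfolio and risk-neutral prices coincide; use p* = (1.27−0.67)/(1.33−0.67) = 0.9091 for the latter.
Terminal values V(4,·): V(4,0)=7.6400, V(4,1)=37.0100, V(4,2)=76.0500, V(4,3)=73.6700, V(4,4)=12.0600
Node (3,0) S=13.8351: V=(p*·37.0100+(1−p*)·7.6400)/1.27=27.0394; Δ=(37.0100−7.6400)/(18.4007−9.2695)=3.2165; B=V−Δ·S=-17.4606
Node (3,1) S=27.4637: V=(p*·76.0500+(1−p*)·37.0100)/1.27=57.0873; Δ=(76.0500−37.0100)/(36.5267−18.4007)=2.1538; B=V−Δ·S=-2.0642
Node (3,2) S=54.5175: V=(p*·73.6700+(1−p*)·76.0500)/1.27=58.1782; Δ=(73.6700−76.0500)/(72.5083−36.5267)=-0.0661; B=V−Δ·S=61.7843
Node (3,3) S=108.2213: V=(p*·12.0600+(1−p*)·73.6700)/1.27=13.9062; Δ=(12.0600−73.6700)/(143.9343−72.5083)=-0.8626; B=V−Δ·S=107.2547
Node (2,0) S=20.6494: V=(p*·57.0873+(1−p*)·27.0394)/1.27=42.7998; Δ=(57.0873−27.0394)/(27.4637−13.8351)=2.2048; B=V−Δ·S=-2.7275
Node (2,1) S=40.9906: V=(p*·58.1782+(1−p*)·57.0873)/1.27=45.7315; Δ=(58.1782−57.0873)/(54.5175−27.4637)=0.0403; B=V−Δ·S=44.0787
Node (2,2) S=81.3694: V=(p*·13.9062+(1−p*)·58.1782)/1.27=14.1189; Δ=(13.9062−58.1782)/(108.2213−54.5175)=-0.8244; B=V−Δ·S=81.1977
Node (1,0) S=30.8200: V=(p*·45.7315+(1−p*)·42.7998)/1.27=35.7992; Δ=(45.7315−42.7998)/(40.9906−20.6494)=0.1441; B=V−Δ·S=31.3571
Node (1,1) S=61.1800: V=(p*·14.1189+(1−p*)·45.7315)/1.27=13.3801; Δ=(14.1189−45.7315)/(81.3694−40.9906)=-0.7829; B=V−Δ·S=61.2781
Node (0,0) S=46.0000: V=(p*·13.3801+(1−p*)·35.7992)/1.27=12.1403; Δ=(13.3801−35.7992)/(61.1800−30.8200)=-0.7384; B=V−Δ·S=46.1087
Check: Δ(0,0)·S0 + B(0,0) = 12.1403 = V0.

(0,0): Delta=-0.7384 Bond=46.1087
(1,0): Delta=0.1441 Bond=31.3571
(1,1): Delta=-0.7829 Bond=61.2781
(2,0): Delta=2.2048 Bond=-2.7275
(2,1): Delta=0.0403 Bond=44.0787
(2,2): Delta=-0.8244 Bond=81.1977
(3,0): Delta=3.2165 Bond=-17.4606
(3,1): Delta=2.1538 Bond=-2.0642
(3,2): Delta=-0.0661 Bond=61.7843
(3,3): Delta=-0.8626 Bond=107.2547
V0=12.1403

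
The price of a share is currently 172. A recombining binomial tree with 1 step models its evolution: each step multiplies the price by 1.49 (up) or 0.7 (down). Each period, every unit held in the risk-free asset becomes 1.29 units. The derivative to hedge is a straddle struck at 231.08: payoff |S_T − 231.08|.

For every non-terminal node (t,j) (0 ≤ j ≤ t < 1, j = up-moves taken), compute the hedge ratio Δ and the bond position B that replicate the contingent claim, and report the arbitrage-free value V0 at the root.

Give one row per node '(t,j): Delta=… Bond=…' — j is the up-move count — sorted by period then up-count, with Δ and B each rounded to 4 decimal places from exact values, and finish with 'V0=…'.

(0,0): Delta=-0.6291 Bond=144.5130
V0=36.3105

Risk-neutral probability p* = (R−d)/(u−d) = (1.29−0.7)/(1.49−0.7) = 0.7468.
Terminal payoffs: V(1,0)=110.6800, V(1,1)=25.2000
  t=0,j=0: stock 172.0000 → up 256.2800 (V=25.2000), down 120.4000 (V=110.6800). Price 36.3105; hedge Δ=-0.6291, bond B=144.5130.
Each (Δ,B) replicates both successor values, so the strategy is self-financing and V0 is arbitrage-free.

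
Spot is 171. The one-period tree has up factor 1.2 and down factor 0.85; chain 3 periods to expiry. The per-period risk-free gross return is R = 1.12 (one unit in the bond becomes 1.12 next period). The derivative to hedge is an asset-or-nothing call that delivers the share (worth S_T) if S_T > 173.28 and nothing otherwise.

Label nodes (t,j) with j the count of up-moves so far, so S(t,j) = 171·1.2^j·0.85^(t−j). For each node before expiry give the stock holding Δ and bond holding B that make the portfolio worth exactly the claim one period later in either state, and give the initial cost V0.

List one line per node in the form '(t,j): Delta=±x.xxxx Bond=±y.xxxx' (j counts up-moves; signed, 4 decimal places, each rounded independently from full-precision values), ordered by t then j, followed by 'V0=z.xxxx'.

(0,0): Delta=1.6663 Bond=-127.5916
(1,0): Delta=2.8338 Bond=-312.5994
(1,1): Delta=1.4213 Bond=-92.6220
(2,0): Delta=0.0000 Bond=0.0000
(2,1): Delta=3.4286 Bond=-453.8480
(2,2): Delta=1.0000 Bond=0.0000
V0=157.3482

Since d<R<u, set p* = (R−d)/(u−d) = 0.7714; price each node as the discounted p*-expectation of its children.
At expiry t=3: V(3,0)=0.0000, V(3,1)=0.0000, V(3,2)=209.3040, V(3,3)=295.4880
(2,0): S=123.5475. Δ = (V_up−V_dn)/(S_up−S_dn) = (0.0000−0.0000)/(148.2570−105.0154) = 0.0000. V = [p*·0.0000 + (1−p*)·0.0000]/1.12 = 0.0000. B = V − Δ·S = 0.0000.
(2,1): S=174.4200. Δ = (V_up−V_dn)/(S_up−S_dn) = (209.3040−0.0000)/(209.3040−148.2570) = 3.4286. V = [p*·209.3040 + (1−p*)·0.0000]/1.12 = 144.1635. B = V − Δ·S = -453.8480.
(2,2): S=246.2400. Δ = (V_up−V_dn)/(S_up−S_dn) = (295.4880−209.3040)/(295.4880−209.3040) = 1.0000. V = [p*·295.4880 + (1−p*)·209.3040]/1.12 = 246.2400. B = V − Δ·S = 0.0000.
(1,0): S=145.3500. Δ = (V_up−V_dn)/(S_up−S_dn) = (144.1635−0.0000)/(174.4200−123.5475) = 2.8338. V = [p*·144.1635 + (1−p*)·0.0000]/1.12 = 99.2963. B = V − Δ·S = -312.5994.
(1,1): S=205.2000. Δ = (V_up−V_dn)/(S_up−S_dn) = (246.2400−144.1635)/(246.2400−174.4200) = 1.4213. V = [p*·246.2400 + (1−p*)·144.1635]/1.12 = 199.0252. B = V − Δ·S = -92.6220.
(0,0): S=171.0000. Δ = (V_up−V_dn)/(S_up−S_dn) = (199.0252−99.2963)/(205.2000−145.3500) = 1.6663. V = [p*·199.0252 + (1−p*)·99.2963]/1.12 = 157.3482. B = V − Δ·S = -127.5916.
Each (Δ,B) replicates both successor values, so the strategy is self-financing and V0 is arbitrage-free.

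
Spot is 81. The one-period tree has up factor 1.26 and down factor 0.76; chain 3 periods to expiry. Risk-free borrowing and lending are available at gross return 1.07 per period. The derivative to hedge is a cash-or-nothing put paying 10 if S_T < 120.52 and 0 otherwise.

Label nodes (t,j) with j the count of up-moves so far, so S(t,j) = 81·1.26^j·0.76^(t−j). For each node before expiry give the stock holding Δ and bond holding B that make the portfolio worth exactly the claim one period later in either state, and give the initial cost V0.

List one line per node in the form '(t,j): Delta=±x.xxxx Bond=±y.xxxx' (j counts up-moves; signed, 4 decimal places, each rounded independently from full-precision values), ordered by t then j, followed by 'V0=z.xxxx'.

(0,0): Delta=-0.0829 Bond=12.9325
(1,0): Delta=0.0000 Bond=8.7344
(1,1): Delta=-0.1135 Bond=16.9657
(2,0): Delta=0.0000 Bond=9.3458
(2,1): Delta=0.0000 Bond=9.3458
(2,2): Delta=-0.1555 Bond=23.5514
V0=6.2175

Risk-neutral probability p* = (R−d)/(u−d) = (1.07−0.76)/(1.26−0.76) = 0.6200.
At expiry t=3: V(3,0)=10.0000, V(3,1)=10.0000, V(3,2)=10.0000, V(3,3)=0.0000
  t=2,j=0: stock 46.7856 → up 58.9499 (V=10.0000), down 35.5571 (V=10.0000). Price 9.3458; hedge Δ=0.0000, bond B=9.3458.
  t=2,j=1: stock 77.5656 → up 97.7327 (V=10.0000), down 58.9499 (V=10.0000). Price 9.3458; hedge Δ=0.0000, bond B=9.3458.
  t=2,j=2: stock 128.5956 → up 162.0305 (V=0.0000), down 97.7327 (V=10.0000). Price 3.5514; hedge Δ=-0.1555, bond B=23.5514.
  t=1,j=0: stock 61.5600 → up 77.5656 (V=9.3458), down 46.7856 (V=9.3458). Price 8.7344; hedge Δ=0.0000, bond B=8.7344.
  t=1,j=1: stock 102.0600 → up 128.5956 (V=3.5514), down 77.5656 (V=9.3458). Price 5.3769; hedge Δ=-0.1135, bond B=16.9657.
  t=0,j=0: stock 81.0000 → up 102.0600 (V=5.3769), down 61.5600 (V=8.7344). Price 6.2175; hedge Δ=-0.0829, bond B=12.9325.
Root portfolio cost Δ·81+B reproduces V0=6.2175.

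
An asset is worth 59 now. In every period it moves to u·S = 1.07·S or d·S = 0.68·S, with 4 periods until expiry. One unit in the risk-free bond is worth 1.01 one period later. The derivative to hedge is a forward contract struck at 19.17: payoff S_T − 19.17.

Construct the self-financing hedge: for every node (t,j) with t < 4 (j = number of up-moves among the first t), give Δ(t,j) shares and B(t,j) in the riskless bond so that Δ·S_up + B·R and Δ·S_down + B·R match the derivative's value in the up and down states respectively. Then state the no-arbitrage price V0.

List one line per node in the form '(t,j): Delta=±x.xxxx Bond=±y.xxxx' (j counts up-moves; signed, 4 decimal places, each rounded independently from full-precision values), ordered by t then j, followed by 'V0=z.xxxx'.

(0,0): Delta=1.0000 Bond=-18.4220
(1,0): Delta=1.0000 Bond=-18.6062
(1,1): Delta=1.0000 Bond=-18.6062
(2,0): Delta=1.0000 Bond=-18.7923
(2,1): Delta=1.0000 Bond=-18.7923
(2,2): Delta=1.0000 Bond=-18.7923
(3,0): Delta=1.0000 Bond=-18.9802
(3,1): Delta=1.0000 Bond=-18.9802
(3,2): Delta=1.0000 Bond=-18.9802
(3,3): Delta=1.0000 Bond=-18.9802
V0=40.5780

Since d<R<u, set p* = (R−d)/(u−d) = 0.8462; price each node as the discounted p*-expectation of its children.
Terminal values V(4,·): V(4,0)=-6.5550, V(4,1)=0.6801, V(4,2)=12.0647, V(4,3)=29.9787, V(4,4)=58.1670
Node (3,0) S=18.5515: V=(p*·0.6801+(1−p*)·-6.5550)/1.01=-0.4287; Δ=(0.6801−-6.5550)/(19.8501−12.6150)=1.0000; B=V−Δ·S=-18.9802
Node (3,1) S=29.1913: V=(p*·12.0647+(1−p*)·0.6801)/1.01=10.2111; Δ=(12.0647−0.6801)/(31.2347−19.8501)=1.0000; B=V−Δ·S=-18.9802
Node (3,2) S=45.9334: V=(p*·29.9787+(1−p*)·12.0647)/1.01=26.9532; Δ=(29.9787−12.0647)/(49.1487−31.2347)=1.0000; B=V−Δ·S=-18.9802
Node (3,3) S=72.2775: V=(p*·58.1670+(1−p*)·29.9787)/1.01=53.2973; Δ=(58.1670−29.9787)/(77.3370−49.1487)=1.0000; B=V−Δ·S=-18.9802
Node (2,0) S=27.2816: V=(p*·10.2111+(1−p*)·-0.4287)/1.01=8.4893; Δ=(10.2111−-0.4287)/(29.1913−18.5515)=1.0000; B=V−Δ·S=-18.7923
Node (2,1) S=42.9284: V=(p*·26.9532+(1−p*)·10.2111)/1.01=24.1361; Δ=(26.9532−10.2111)/(45.9334−29.1913)=1.0000; B=V−Δ·S=-18.7923
Node (2,2) S=67.5491: V=(p*·53.2973+(1−p*)·26.9532)/1.01=48.7568; Δ=(53.2973−26.9532)/(72.2775−45.9334)=1.0000; B=V−Δ·S=-18.7923
Node (1,0) S=40.1200: V=(p*·24.1361+(1−p*)·8.4893)/1.01=21.5138; Δ=(24.1361−8.4893)/(42.9284−27.2816)=1.0000; B=V−Δ·S=-18.6062
Node (1,1) S=63.1300: V=(p*·48.7568+(1−p*)·24.1361)/1.01=44.5238; Δ=(48.7568−24.1361)/(67.5491−42.9284)=1.0000; B=V−Δ·S=-18.6062
Node (0,0) S=59.0000: V=(p*·44.5238+(1−p*)·21.5138)/1.01=40.5780; Δ=(44.5238−21.5138)/(63.1300−40.1200)=1.0000; B=V−Δ·S=-18.4220
Self-financing check: at every node Δ·S+B equals the discounted successor values.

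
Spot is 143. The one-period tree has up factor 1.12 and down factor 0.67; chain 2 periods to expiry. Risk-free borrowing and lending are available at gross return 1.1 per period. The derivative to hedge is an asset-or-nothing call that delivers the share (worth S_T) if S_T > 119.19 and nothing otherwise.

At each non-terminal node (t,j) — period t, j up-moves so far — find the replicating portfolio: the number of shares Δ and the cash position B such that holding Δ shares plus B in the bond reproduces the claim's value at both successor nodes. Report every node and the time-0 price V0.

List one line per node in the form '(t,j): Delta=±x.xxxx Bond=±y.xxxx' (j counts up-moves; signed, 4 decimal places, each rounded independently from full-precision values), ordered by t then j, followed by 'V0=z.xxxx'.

(0,0): Delta=2.4215 Bond=-210.9138
(1,0): Delta=0.0000 Bond=0.0000
(1,1): Delta=2.4889 Bond=-242.7961
V0=135.3626

No-arbitrage ⇒ martingale measure with p* = (R−d)/(u−d) = 0.9556.
Terminal values V(2,·): V(2,0)=0.0000, V(2,1)=0.0000, V(2,2)=179.3792
(1,0): S=95.8100. Δ = (V_up−V_dn)/(S_up−S_dn) = (0.0000−0.0000)/(107.3072−64.1927) = 0.0000. V = [p*·0.0000 + (1−p*)·0.0000]/1.1 = 0.0000. B = V − Δ·S = 0.0000.
(1,1): S=160.1600. Δ = (V_up−V_dn)/(S_up−S_dn) = (179.3792−0.0000)/(179.3792−107.3072) = 2.4889. V = [p*·179.3792 + (1−p*)·0.0000]/1.1 = 155.8244. B = V − Δ·S = -242.7961.
(0,0): S=143.0000. Δ = (V_up−V_dn)/(S_up−S_dn) = (155.8244−0.0000)/(160.1600−95.8100) = 2.4215. V = [p*·155.8244 + (1−p*)·0.0000]/1.1 = 135.3626. B = V − Δ·S = -210.9138.
Self-financing check: at every node Δ·S+B equals the discounted successor values.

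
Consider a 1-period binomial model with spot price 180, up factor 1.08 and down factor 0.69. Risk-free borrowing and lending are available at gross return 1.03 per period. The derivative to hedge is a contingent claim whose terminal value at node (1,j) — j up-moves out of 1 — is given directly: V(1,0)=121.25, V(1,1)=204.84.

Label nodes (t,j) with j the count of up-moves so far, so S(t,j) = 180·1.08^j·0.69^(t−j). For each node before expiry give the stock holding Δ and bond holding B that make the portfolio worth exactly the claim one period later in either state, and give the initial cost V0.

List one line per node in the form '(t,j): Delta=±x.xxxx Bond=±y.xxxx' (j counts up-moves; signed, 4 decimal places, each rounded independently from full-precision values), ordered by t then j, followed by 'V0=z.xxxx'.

Under the risk-neutral measure, an up-move has probability p* = (R−d)/(u−d) = 0.8718 and values discount at R = 1.03.
At expiry t=1: V(1,0)=121.2500, V(1,1)=204.8400
(0,0): S=180.0000. Δ = (V_up−V_dn)/(S_up−S_dn) = (204.8400−121.2500)/(194.4000−124.2000) = 1.1907. V = [p*·204.8400 + (1−p*)·121.2500]/1.03 = 188.4693. B = V − Δ·S = -25.8641.
Self-financing check: at every node Δ·S+B equals the discounted successor values.

(0,0): Delta=1.1907 Bond=-25.8641
V0=188.4693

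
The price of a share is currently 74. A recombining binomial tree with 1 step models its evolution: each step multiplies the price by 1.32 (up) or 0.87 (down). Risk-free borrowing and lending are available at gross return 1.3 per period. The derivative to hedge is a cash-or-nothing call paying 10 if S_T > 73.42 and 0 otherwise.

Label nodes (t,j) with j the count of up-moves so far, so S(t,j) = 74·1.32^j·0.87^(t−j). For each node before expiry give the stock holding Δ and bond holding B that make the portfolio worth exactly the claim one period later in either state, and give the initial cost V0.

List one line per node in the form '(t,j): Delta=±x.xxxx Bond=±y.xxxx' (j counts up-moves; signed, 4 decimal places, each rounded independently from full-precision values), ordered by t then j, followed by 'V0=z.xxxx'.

(0,0): Delta=0.3003 Bond=-14.8718
V0=7.3504

Risk-neutral probability p* = (R−d)/(u−d) = (1.3−0.87)/(1.32−0.87) = 0.9556.
Terminal payoffs: V(1,0)=0.0000, V(1,1)=10.0000
Node (0,0) S=74.0000: V=(p*·10.0000+(1−p*)·0.0000)/1.3=7.3504; Δ=(10.0000−0.0000)/(97.6800−64.3800)=0.3003; B=V−Δ·S=-14.8718
Each (Δ,B) replicates both successor values, so the strategy is self-financing and V0 is arbitrage-free.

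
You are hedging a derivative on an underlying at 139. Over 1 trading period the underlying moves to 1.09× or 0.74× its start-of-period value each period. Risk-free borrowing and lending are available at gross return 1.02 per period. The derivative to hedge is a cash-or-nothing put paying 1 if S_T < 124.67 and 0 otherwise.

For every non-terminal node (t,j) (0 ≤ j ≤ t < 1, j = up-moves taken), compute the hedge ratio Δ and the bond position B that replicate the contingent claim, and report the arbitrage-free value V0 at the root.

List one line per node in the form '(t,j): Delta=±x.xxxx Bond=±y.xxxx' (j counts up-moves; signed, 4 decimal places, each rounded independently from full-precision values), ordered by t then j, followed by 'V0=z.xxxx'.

Under the risk-neutral measure, an up-move has probability p* = (R−d)/(u−d) = 0.8000 and values discount at R = 1.02.
Terminal payoffs: V(1,0)=1.0000, V(1,1)=0.0000
  t=0,j=0: stock 139.0000 → up 151.5100 (V=0.0000), down 102.8600 (V=1.0000). Price 0.1961; hedge Δ=-0.0206, bond B=3.0532.
The time-0 hedge costs 0.1961, which is the no-arbitrage price.

(0,0): Delta=-0.0206 Bond=3.0532
V0=0.1961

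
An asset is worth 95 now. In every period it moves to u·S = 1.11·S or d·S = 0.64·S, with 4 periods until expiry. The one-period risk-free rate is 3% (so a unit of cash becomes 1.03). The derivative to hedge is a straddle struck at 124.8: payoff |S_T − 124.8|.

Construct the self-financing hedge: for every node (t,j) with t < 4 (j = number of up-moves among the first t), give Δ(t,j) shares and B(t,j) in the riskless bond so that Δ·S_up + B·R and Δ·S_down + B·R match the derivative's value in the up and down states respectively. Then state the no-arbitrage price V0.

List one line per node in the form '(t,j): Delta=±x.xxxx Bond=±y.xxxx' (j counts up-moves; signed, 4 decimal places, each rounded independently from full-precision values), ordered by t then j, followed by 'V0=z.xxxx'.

No-arbitrage ⇒ martingale measure with p* = (R−d)/(u−d) = 0.8298.
At expiry t=4: V(4,0)=108.8616, V(4,1)=97.1569, V(4,2)=76.8565, V(4,3)=41.6480, V(4,4)=19.4167
Node (3,0) S=24.9037: V=(p*·97.1569+(1−p*)·108.8616)/1.03=96.2614; Δ=(97.1569−108.8616)/(27.6431−15.9384)=-1.0000; B=V−Δ·S=121.1650
Node (3,1) S=43.1923: V=(p*·76.8565+(1−p*)·97.1569)/1.03=77.9727; Δ=(76.8565−97.1569)/(47.9435−27.6431)=-1.0000; B=V−Δ·S=121.1650
Node (3,2) S=74.9117: V=(p*·41.6480+(1−p*)·76.8565)/1.03=46.2534; Δ=(41.6480−76.8565)/(83.1520−47.9435)=-1.0000; B=V−Δ·S=121.1650
Node (3,3) S=129.9249: V=(p*·19.4167+(1−p*)·41.6480)/1.03=22.5250; Δ=(19.4167−41.6480)/(144.2167−83.1520)=-0.3641; B=V−Δ·S=69.8257
Node (2,0) S=38.9120: V=(p*·77.9727+(1−p*)·96.2614)/1.03=78.7240; Δ=(77.9727−96.2614)/(43.1923−24.9037)=-1.0000; B=V−Δ·S=117.6360
Node (2,1) S=67.4880: V=(p*·46.2534+(1−p*)·77.9727)/1.03=50.1480; Δ=(46.2534−77.9727)/(74.9117−43.1923)=-1.0000; B=V−Δ·S=117.6360
Node (2,2) S=117.0495: V=(p*·22.5250+(1−p*)·46.2534)/1.03=25.7902; Δ=(22.5250−46.2534)/(129.9249−74.9117)=-0.4313; B=V−Δ·S=76.2761
Node (1,0) S=60.8000: V=(p*·50.1480+(1−p*)·78.7240)/1.03=53.4097; Δ=(50.1480−78.7240)/(67.4880−38.9120)=-1.0000; B=V−Δ·S=114.2097
Node (1,1) S=105.4500: V=(p*·25.7902+(1−p*)·50.1480)/1.03=29.0642; Δ=(25.7902−50.1480)/(117.0495−67.4880)=-0.4915; B=V−Δ·S=80.8894
Node (0,0) S=95.0000: V=(p*·29.0642+(1−p*)·53.4097)/1.03=32.2409; Δ=(29.0642−53.4097)/(105.4500−60.8000)=-0.5453; B=V−Δ·S=84.0397
Each (Δ,B) replicates both successor values, so the strategy is self-financing and V0 is arbitrage-free.

(0,0): Delta=-0.5453 Bond=84.0397
(1,0): Delta=-1.0000 Bond=114.2097
(1,1): Delta=-0.4915 Bond=80.8894
(2,0): Delta=-1.0000 Bond=117.6360
(2,1): Delta=-1.0000 Bond=117.6360
(2,2): Delta=-0.4313 Bond=76.2761
(3,0): Delta=-1.0000 Bond=121.1650
(3,1): Delta=-1.0000 Bond=121.1650
(3,2): Delta=-1.0000 Bond=121.1650
(3,3): Delta=-0.3641 Bond=69.8257
V0=32.2409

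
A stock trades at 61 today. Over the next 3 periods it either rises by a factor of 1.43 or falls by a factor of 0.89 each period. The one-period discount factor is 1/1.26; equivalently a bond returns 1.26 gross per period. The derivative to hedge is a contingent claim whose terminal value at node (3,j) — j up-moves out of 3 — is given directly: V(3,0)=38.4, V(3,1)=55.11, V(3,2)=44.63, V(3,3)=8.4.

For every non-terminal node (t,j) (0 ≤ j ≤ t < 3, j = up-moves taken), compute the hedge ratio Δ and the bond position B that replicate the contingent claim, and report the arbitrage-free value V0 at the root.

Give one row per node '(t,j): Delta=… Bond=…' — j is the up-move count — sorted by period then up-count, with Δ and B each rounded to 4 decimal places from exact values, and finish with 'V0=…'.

Risk-neutral probability p* = (R−d)/(u−d) = (1.26−0.89)/(1.43−0.89) = 0.6852.
At expiry t=3: V(3,0)=38.4000, V(3,1)=55.1100, V(3,2)=44.6300, V(3,3)=8.4000
(2,0): S=48.3181. Δ = (V_up−V_dn)/(S_up−S_dn) = (55.1100−38.4000)/(69.0949−43.0031) = 0.6404. V = [p*·55.1100 + (1−p*)·38.4000]/1.26 = 39.5631. B = V − Δ·S = 8.6186.
(2,1): S=77.6347. Δ = (V_up−V_dn)/(S_up−S_dn) = (44.6300−55.1100)/(111.0176−69.0949) = -0.2500. V = [p*·44.6300 + (1−p*)·55.1100]/1.26 = 38.0391. B = V − Δ·S = 57.4465.
(2,2): S=124.7389. Δ = (V_up−V_dn)/(S_up−S_dn) = (8.4000−44.6300)/(178.3766−111.0176) = -0.5379. V = [p*·8.4000 + (1−p*)·44.6300]/1.26 = 15.7188. B = V − Δ·S = 82.8114.
(1,0): S=54.2900. Δ = (V_up−V_dn)/(S_up−S_dn) = (38.0391−39.5631)/(77.6347−48.3181) = -0.0520. V = [p*·38.0391 + (1−p*)·39.5631]/1.26 = 30.5705. B = V − Δ·S = 33.3927.
(1,1): S=87.2300. Δ = (V_up−V_dn)/(S_up−S_dn) = (15.7188−38.0391)/(124.7389−77.6347) = -0.4738. V = [p*·15.7188 + (1−p*)·38.0391]/1.26 = 18.0521. B = V − Δ·S = 59.3859.
(0,0): S=61.0000. Δ = (V_up−V_dn)/(S_up−S_dn) = (18.0521−30.5705)/(87.2300−54.2900) = -0.3800. V = [p*·18.0521 + (1−p*)·30.5705]/1.26 = 17.4548. B = V − Δ·S = 40.6372.
Check: Δ(0,0)·S0 + B(0,0) = 17.4548 = V0.

(0,0): Delta=-0.3800 Bond=40.6372
(1,0): Delta=-0.0520 Bond=33.3927
(1,1): Delta=-0.4738 Bond=59.3859
(2,0): Delta=0.6404 Bond=8.6186
(2,1): Delta=-0.2500 Bond=57.4465
(2,2): Delta=-0.5379 Bond=82.8114
V0=17.4548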